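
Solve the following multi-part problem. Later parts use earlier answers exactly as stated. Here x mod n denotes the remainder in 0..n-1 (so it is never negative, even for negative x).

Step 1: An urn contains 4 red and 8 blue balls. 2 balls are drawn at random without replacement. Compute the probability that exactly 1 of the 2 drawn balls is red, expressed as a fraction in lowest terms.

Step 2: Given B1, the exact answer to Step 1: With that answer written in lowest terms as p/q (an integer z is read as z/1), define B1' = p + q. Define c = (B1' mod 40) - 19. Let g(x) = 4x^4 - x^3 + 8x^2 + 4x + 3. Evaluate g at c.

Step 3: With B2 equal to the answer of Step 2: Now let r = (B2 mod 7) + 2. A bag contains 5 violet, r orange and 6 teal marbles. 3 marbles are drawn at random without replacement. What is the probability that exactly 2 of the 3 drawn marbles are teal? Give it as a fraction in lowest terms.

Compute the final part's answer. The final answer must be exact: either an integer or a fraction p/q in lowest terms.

Step 1: total draws C(12,2) = 66; favorable C(4,1)*C(8,1) = 32; P = 16/33; answer 16/33
Step 2: B1 = 16/33; threaded value p + q = 49; c = -10; 4*(-10)^4 - 1*(-10)^3 + 8*(-10)^2 + 4*(-10)^1 + 3 = (40000) + (1000) + (800) + (-40) + (3) = 41763; answer 41763
Step 3: B2 = 41763; r = 3; total draws C(14,3) = 364; favorable C(6,2)*C(8,1) = 120; P = 30/91; answer 30/91

30/91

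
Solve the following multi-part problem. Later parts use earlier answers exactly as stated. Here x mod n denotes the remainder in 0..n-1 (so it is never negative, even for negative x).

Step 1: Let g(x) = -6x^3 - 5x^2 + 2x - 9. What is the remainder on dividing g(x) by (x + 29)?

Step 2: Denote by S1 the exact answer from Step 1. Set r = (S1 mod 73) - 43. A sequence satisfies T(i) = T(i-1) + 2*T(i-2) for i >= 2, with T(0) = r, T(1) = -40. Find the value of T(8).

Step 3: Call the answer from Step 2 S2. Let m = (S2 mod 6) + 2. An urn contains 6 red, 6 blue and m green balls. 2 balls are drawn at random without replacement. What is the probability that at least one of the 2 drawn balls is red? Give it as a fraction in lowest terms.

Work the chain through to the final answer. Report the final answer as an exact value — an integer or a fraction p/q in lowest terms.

Step 1: remainder = value at the root: -6*(-29)^3 - 5*(-29)^2 + 2*(-29)^1 - 9 = (146334) + (-4205) + (-58) + (-9) = 142062; answer 142062
Step 2: S1 = 142062; r = -39; T(2) = 1*(-40) + 2*(-39) = -118; iterating: T(2)=-118, T(3)=-198, T(4)=-434, T(5)=-830, T(6)=-1698, T(7)=-3358, T(8)=-6754; answer -6754
Step 3: S2 = -6754; m = 4; total draws C(16,2) = 120; complement C(10,2) = 45; favorable 120 - 45 = 75; P = 5/8; answer 5/8

5/8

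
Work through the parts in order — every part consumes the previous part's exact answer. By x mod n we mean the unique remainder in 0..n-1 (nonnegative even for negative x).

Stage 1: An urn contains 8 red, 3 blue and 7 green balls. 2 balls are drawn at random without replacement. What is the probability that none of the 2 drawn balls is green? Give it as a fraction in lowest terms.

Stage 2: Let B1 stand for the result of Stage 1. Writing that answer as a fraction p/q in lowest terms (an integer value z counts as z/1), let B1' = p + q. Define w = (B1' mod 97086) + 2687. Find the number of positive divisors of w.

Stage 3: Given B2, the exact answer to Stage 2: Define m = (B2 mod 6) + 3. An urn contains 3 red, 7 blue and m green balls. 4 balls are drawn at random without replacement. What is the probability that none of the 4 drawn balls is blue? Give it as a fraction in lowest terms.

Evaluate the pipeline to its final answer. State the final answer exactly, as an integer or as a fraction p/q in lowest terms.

2/39

Stage 1: total draws C(18,2) = 153; favorable C(11,2) = 55; P = 55/153; answer 55/153
Stage 2: B1 = 55/153; threaded value p + q = 208; w = 2895; 2895 = 3 * 5 * 193; number of divisors = (1+1) * (1+1) * (1+1) = 8; answer 8
Stage 3: B2 = 8; m = 5; total draws C(15,4) = 1365; favorable C(8,4) = 70; P = 2/39; answer 2/39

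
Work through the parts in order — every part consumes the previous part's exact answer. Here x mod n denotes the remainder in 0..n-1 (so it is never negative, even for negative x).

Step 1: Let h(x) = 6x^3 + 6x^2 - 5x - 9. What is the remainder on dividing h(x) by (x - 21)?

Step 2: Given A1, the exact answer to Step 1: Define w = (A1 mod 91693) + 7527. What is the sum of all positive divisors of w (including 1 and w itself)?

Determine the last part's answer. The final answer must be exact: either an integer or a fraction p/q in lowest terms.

124992

Step 1: remainder = value at the root: 6*(21)^3 + 6*(21)^2 - 5*(21)^1 - 9 = (55566) + (2646) + (-105) + (-9) = 58098; answer 58098
Step 2: A1 = 58098; w = 65625; 65625 = 3 * 5^5 * 7; sigma = (1 + 3) * (1 + 5 + 25 + 125 + 625 + 3125) * (1 + 7) = 4 * 3906 * 8 = 124992; answer 124992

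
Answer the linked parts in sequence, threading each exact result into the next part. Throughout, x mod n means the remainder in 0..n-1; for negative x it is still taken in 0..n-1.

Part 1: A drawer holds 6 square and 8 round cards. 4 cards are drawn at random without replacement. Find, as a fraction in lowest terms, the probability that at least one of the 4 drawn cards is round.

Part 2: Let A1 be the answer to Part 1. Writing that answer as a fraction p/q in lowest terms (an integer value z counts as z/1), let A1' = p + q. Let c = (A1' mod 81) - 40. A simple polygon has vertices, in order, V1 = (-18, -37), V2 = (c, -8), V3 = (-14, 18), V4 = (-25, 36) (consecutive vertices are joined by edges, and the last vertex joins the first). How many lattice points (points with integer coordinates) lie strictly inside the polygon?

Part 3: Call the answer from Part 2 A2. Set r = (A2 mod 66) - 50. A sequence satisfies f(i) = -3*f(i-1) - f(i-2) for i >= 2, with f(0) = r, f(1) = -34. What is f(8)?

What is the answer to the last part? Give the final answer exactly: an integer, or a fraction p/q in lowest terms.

27903

Part 1: total draws C(14,4) = 1001; complement C(6,4) = 15; favorable 1001 - 15 = 986; P = 986/1001; answer 986/1001
Part 2: A1 = 986/1001; threaded value p + q = 1987; c = 3; cross terms: (-18*-8 - 3*-37)=255, (3*18 - -14*-8)=-58, (-14*36 - -25*18)=-54, (-25*-37 - -18*36)=1573; twice the area = |1716| = 1716; area = 858; boundary points = 1 + 1 + 1 + 1 = 4; strictly interior points = area - boundary/2 + 1 = 857; answer 857
Part 3: A2 = 857; r = 15; f(2) = -3*(-34) - 1*(15) = 87; iterating: f(2)=87, f(3)=-227, f(4)=594, f(5)=-1555, f(6)=4071, f(7)=-10658, f(8)=27903; answer 27903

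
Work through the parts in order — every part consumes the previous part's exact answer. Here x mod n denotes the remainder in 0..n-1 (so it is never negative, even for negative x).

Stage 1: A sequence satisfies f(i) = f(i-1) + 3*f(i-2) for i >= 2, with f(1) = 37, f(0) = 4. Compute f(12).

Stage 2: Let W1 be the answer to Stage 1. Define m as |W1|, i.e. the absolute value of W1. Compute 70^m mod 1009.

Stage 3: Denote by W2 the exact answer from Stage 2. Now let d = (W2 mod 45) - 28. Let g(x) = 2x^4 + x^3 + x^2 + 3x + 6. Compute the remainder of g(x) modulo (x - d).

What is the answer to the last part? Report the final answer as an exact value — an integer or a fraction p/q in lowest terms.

43386

Stage 1: f(2) = 1*(37) + 3*(4) = 49; iterating: f(2)=49, f(3)=160, f(4)=307, f(5)=787, f(6)=1708, f(7)=4069, f(8)=9193, f(9)=21400, f(10)=48979, f(11)=113179, f(12)=260116; answer 260116
Stage 2: W1 = 260116; m = 260116; squarings mod 1009: 70^1=70, 70^2=864, 70^4=845, 70^8=662, 70^16=338, 70^32=227, 70^64=70, 70^128=864, 70^256=845, 70^512=662, 70^1024=338, 70^2048=227, 70^4096=70, 70^8192=864, 70^16384=845, 70^32768=662, 70^65536=338, 70^131072=227; 70^260116 = 70^4 * 70^16 * 70^2048 * 70^4096 * 70^8192 * 70^16384 * 70^32768 * 70^65536 * 70^131072 = 175 (mod 1009); answer 175
Stage 3: W2 = 175; d = 12; remainder = value at the root: 2*(12)^4 + 1*(12)^3 + 1*(12)^2 + 3*(12)^1 + 6 = (41472) + (1728) + (144) + (36) + (6) = 43386; answer 43386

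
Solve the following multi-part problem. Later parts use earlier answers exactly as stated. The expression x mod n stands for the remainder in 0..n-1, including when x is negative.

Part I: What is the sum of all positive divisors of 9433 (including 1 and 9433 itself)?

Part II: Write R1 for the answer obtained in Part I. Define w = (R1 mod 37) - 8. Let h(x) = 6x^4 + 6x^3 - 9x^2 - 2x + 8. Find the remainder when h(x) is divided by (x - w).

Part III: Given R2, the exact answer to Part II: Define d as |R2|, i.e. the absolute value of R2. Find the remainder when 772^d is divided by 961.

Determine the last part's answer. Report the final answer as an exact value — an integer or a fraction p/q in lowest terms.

Part I: 9433 is prime, so its only divisors are 1 and 9433; sigma = 1 + 9433 = 9434; answer 9434
Part II: R1 = 9434; w = 28; remainder = value at the root: 6*(28)^4 + 6*(28)^3 - 9*(28)^2 - 2*(28)^1 + 8 = (3687936) + (131712) + (-7056) + (-56) + (8) = 3812544; answer 3812544
Part III: R2 = 3812544; d = 3812544; squarings mod 961: 772^1=772, 772^2=164, 772^4=949, 772^8=144, 772^16=555, 772^32=505, 772^64=360, 772^128=826, 772^256=927, 772^512=195, 772^1024=546, 772^2048=206, 772^4096=152, 772^8192=40, 772^16384=639, 772^32768=857, 772^65536=245, 772^131072=443, 772^262144=205, 772^524288=702, 772^1048576=772, 772^2097152=164; 772^3812544 = 772^64 * 772^128 * 772^1024 * 772^2048 * 772^8192 * 772^131072 * 772^524288 * 772^1048576 * 772^2097152 = 653 (mod 961); answer 653

653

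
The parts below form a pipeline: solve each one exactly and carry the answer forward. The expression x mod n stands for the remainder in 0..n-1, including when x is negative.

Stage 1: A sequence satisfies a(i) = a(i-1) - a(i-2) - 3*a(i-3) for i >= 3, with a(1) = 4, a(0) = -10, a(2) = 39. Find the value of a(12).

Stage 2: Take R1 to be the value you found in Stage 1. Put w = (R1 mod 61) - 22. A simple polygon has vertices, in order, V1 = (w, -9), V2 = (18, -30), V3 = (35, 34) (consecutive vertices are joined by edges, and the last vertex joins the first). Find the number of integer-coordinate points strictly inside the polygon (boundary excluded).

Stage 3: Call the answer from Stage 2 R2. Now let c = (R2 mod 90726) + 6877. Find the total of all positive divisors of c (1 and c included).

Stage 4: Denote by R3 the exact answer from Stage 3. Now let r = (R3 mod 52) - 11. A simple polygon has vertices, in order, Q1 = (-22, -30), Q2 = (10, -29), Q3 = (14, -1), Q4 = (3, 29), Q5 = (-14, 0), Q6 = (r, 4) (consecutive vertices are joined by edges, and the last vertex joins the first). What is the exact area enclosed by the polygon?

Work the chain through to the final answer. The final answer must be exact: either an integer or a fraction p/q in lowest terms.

2511/2

Stage 1: a(3) = 1*(39) - 1*(4) - 3*(-10) = 65; iterating: a(3)=65, a(4)=14, a(5)=-168, a(6)=-377, a(7)=-251, a(8)=630, a(9)=2012, a(10)=2135, a(11)=-1767, a(12)=-9938; answer -9938
Stage 2: R1 = -9938; w = -17; cross terms: (-17*-30 - 18*-9)=672, (18*34 - 35*-30)=1662, (35*-9 - -17*34)=263; twice the area = |2597| = 2597; area = 2597/2; boundary points = 7 + 1 + 1 = 9; strictly interior points = area - boundary/2 + 1 = 1295; answer 1295
Stage 3: R2 = 1295; c = 8172; 8172 = 2^2 * 3^2 * 227; sigma = (1 + 2 + 4) * (1 + 3 + 9) * (1 + 227) = 7 * 13 * 228 = 20748; answer 20748
Stage 4: R3 = 20748; r = -11; cross terms: (-22*-29 - 10*-30)=938, (10*-1 - 14*-29)=396, (14*29 - 3*-1)=409, (3*0 - -14*29)=406, (-14*4 - -11*0)=-56, (-11*-30 - -22*4)=418; twice the area = |2511| = 2511; area = 2511/2; answer 2511/2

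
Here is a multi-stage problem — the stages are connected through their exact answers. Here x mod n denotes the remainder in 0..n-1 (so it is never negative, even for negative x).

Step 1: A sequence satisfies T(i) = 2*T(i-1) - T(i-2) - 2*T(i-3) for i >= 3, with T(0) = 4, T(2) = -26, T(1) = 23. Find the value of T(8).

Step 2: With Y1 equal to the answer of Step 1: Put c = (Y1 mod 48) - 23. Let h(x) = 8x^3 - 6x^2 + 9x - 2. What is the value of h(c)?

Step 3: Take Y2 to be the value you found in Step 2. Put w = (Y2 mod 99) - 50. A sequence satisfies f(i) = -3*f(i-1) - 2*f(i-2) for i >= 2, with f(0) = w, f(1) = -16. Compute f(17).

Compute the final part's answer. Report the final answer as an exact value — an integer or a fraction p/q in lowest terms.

Step 1: T(3) = 2*(-26) - 1*(23) - 2*(4) = -83; iterating: T(3)=-83, T(4)=-186, T(5)=-237, T(6)=-122, T(7)=365, T(8)=1326; answer 1326
Step 2: Y1 = 1326; c = 7; 8*(7)^3 - 6*(7)^2 + 9*(7)^1 - 2 = (2744) + (-294) + (63) + (-2) = 2511; answer 2511
Step 3: Y2 = 2511; w = -14; f(2) = -3*(-16) - 2*(-14) = 76; iterating: f(2)=76, f(3)=-196, f(4)=436, f(5)=-916, f(6)=1876, f(7)=-3796, f(8)=7636, f(9)=-15316, f(10)=30676, f(11)=-61396, f(12)=122836, f(13)=-245716, f(14)=491476, f(15)=-982996, f(16)=1966036, f(17)=-3932116; answer -3932116

-3932116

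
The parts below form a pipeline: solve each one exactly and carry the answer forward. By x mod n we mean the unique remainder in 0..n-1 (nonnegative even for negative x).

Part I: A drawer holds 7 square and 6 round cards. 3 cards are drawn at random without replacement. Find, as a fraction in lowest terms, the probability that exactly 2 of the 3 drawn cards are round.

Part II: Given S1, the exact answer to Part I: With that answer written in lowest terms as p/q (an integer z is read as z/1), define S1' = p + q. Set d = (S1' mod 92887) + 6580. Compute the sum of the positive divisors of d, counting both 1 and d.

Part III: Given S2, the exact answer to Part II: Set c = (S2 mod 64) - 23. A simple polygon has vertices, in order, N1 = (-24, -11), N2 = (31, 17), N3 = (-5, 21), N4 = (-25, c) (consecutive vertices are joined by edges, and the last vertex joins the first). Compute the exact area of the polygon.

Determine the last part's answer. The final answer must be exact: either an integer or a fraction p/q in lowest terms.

1086

Part I: total draws C(13,3) = 286; favorable C(6,2)*C(7,1) = 105; P = 105/286; answer 105/286
Part II: S1 = 105/286; threaded value p + q = 391; d = 6971; 6971 is prime, so its only divisors are 1 and 6971; sigma = 1 + 6971 = 6972; answer 6972
Part III: S2 = 6972; c = 37; cross terms: (-24*17 - 31*-11)=-67, (31*21 - -5*17)=736, (-5*37 - -25*21)=340, (-25*-11 - -24*37)=1163; twice the area = |2172| = 2172; area = 1086; answer 1086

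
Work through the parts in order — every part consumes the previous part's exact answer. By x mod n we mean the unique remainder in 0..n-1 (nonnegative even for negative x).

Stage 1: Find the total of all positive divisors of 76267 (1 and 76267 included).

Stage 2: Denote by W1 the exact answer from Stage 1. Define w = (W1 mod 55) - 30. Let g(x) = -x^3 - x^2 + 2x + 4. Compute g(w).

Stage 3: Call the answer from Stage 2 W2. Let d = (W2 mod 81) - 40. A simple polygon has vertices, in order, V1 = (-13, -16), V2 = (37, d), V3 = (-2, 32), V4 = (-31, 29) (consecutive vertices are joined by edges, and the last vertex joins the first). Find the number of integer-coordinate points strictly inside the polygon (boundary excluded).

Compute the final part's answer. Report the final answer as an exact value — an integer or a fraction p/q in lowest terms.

Stage 1: 76267 = 53 * 1439; sigma = (1 + 53) * (1 + 1439) = 54 * 1440 = 77760; answer 77760
Stage 2: W1 = 77760; w = 15; -1*(15)^3 - 1*(15)^2 + 2*(15)^1 + 4 = (-3375) + (-225) + (30) + (4) = -3566; answer -3566
Stage 3: W2 = -3566; d = 39; cross terms: (-13*39 - 37*-16)=85, (37*32 - -2*39)=1262, (-2*29 - -31*32)=934, (-31*-16 - -13*29)=873; twice the area = |3154| = 3154; area = 1577; boundary points = 5 + 1 + 1 + 9 = 16; strictly interior points = area - boundary/2 + 1 = 1570; answer 1570

1570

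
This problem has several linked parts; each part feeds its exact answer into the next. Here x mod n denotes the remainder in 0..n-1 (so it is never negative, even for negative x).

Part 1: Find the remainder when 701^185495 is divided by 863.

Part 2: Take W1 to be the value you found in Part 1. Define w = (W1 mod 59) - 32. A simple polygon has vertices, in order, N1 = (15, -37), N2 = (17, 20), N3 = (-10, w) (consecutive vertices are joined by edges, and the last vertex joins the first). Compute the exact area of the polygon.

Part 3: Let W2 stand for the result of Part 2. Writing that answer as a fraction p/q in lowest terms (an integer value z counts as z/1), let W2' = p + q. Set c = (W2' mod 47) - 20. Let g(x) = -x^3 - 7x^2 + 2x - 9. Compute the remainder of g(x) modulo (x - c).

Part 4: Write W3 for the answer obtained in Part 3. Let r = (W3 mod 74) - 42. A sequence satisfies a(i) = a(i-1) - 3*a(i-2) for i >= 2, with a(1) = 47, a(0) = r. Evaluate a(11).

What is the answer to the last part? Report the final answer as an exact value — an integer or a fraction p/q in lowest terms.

Part 1: squarings mod 863: 701^1=701, 701^2=354, 701^4=181, 701^8=830, 701^16=226, 701^32=159, 701^64=254, 701^128=654, 701^256=531, 701^512=623, 701^1024=642, 701^2048=513, 701^4096=817, 701^8192=390, 701^16384=212, 701^32768=68, 701^65536=309, 701^131072=551; 701^185495 = 701^1 * 701^2 * 701^4 * 701^16 * 701^128 * 701^1024 * 701^4096 * 701^16384 * 701^32768 * 701^131072 = 753 (mod 863); answer 753
Part 2: W1 = 753; w = 13; cross terms: (15*20 - 17*-37)=929, (17*13 - -10*20)=421, (-10*-37 - 15*13)=175; twice the area = |1525| = 1525; area = 1525/2; answer 1525/2
Part 3: W2 = 1525/2; threaded value p + q = 1527; c = 3; remainder = value at the root: -1*(3)^3 - 7*(3)^2 + 2*(3)^1 - 9 = (-27) + (-63) + (6) + (-9) = -93; answer -93
Part 4: W3 = -93; r = 13; a(2) = 1*(47) - 3*(13) = 8; iterating: a(2)=8, a(3)=-133, a(4)=-157, a(5)=242, a(6)=713, a(7)=-13, a(8)=-2152, a(9)=-2113, a(10)=4343, a(11)=10682; answer 10682

10682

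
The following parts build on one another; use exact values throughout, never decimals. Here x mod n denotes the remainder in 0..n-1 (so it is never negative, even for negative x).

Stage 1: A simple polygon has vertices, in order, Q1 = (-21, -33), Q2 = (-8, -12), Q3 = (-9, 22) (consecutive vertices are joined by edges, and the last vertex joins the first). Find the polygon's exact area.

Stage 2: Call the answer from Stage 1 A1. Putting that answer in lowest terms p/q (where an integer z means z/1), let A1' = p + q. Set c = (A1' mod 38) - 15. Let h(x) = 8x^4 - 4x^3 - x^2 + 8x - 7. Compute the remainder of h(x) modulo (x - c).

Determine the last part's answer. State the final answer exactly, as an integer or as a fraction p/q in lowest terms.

Stage 1: cross terms: (-21*-12 - -8*-33)=-12, (-8*22 - -9*-12)=-284, (-9*-33 - -21*22)=759; twice the area = |463| = 463; area = 463/2; answer 463/2
Stage 2: A1 = 463/2; threaded value p + q = 465; c = -6; remainder = value at the root: 8*(-6)^4 - 4*(-6)^3 - 1*(-6)^2 + 8*(-6)^1 - 7 = (10368) + (864) + (-36) + (-48) + (-7) = 11141; answer 11141

11141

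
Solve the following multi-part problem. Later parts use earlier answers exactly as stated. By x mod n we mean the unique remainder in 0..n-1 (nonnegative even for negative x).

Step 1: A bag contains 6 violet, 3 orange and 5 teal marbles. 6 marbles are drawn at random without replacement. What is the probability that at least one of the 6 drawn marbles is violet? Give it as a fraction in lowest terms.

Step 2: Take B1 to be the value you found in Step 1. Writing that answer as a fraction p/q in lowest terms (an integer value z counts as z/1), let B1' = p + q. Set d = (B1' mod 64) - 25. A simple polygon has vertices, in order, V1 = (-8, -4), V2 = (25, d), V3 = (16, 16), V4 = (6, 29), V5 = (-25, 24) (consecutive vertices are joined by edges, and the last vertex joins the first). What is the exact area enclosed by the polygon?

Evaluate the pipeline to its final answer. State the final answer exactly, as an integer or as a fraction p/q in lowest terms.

2101/2

Step 1: total draws C(14,6) = 3003; complement C(8,6) = 28; favorable 3003 - 28 = 2975; P = 425/429; answer 425/429
Step 2: B1 = 425/429; threaded value p + q = 854; d = -3; cross terms: (-8*-3 - 25*-4)=124, (25*16 - 16*-3)=448, (16*29 - 6*16)=368, (6*24 - -25*29)=869, (-25*-4 - -8*24)=292; twice the area = |2101| = 2101; area = 2101/2; answer 2101/2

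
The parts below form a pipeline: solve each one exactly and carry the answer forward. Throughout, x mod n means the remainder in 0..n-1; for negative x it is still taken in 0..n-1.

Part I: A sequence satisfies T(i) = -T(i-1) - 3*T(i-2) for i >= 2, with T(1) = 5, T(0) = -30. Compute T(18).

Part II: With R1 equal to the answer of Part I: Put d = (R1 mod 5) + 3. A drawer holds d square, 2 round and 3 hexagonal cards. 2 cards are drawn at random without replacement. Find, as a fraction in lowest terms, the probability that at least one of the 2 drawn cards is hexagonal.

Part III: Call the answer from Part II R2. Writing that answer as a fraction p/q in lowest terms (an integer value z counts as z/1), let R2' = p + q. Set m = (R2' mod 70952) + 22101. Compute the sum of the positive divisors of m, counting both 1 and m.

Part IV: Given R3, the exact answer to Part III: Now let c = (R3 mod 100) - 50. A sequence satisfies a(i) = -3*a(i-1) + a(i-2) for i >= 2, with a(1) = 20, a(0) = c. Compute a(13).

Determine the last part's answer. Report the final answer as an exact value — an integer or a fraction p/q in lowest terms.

43015700

Part I: T(2) = -1*(5) - 3*(-30) = 85; iterating: T(2)=85, T(3)=-100, T(4)=-155, T(5)=455, T(6)=10, T(7)=-1375, T(8)=1345, T(9)=2780, T(10)=-6815, T(11)=-1525, T(12)=21970, T(13)=-17395, T(14)=-48515, T(15)=100700, T(16)=44845, T(17)=-346945, T(18)=212410; answer 212410
Part II: R1 = 212410; d = 3; total draws C(8,2) = 28; complement C(5,2) = 10; favorable 28 - 10 = 18; P = 9/14; answer 9/14
Part III: R2 = 9/14; threaded value p + q = 23; m = 22124; 22124 = 2^2 * 5531; sigma = (1 + 2 + 4) * (1 + 5531) = 7 * 5532 = 38724; answer 38724
Part IV: R3 = 38724; c = -26; a(2) = -3*(20) + 1*(-26) = -86; iterating: a(2)=-86, a(3)=278, a(4)=-920, a(5)=3038, a(6)=-10034, a(7)=33140, a(8)=-109454, a(9)=361502, a(10)=-1193960, a(11)=3943382, a(12)=-13024106, a(13)=43015700; answer 43015700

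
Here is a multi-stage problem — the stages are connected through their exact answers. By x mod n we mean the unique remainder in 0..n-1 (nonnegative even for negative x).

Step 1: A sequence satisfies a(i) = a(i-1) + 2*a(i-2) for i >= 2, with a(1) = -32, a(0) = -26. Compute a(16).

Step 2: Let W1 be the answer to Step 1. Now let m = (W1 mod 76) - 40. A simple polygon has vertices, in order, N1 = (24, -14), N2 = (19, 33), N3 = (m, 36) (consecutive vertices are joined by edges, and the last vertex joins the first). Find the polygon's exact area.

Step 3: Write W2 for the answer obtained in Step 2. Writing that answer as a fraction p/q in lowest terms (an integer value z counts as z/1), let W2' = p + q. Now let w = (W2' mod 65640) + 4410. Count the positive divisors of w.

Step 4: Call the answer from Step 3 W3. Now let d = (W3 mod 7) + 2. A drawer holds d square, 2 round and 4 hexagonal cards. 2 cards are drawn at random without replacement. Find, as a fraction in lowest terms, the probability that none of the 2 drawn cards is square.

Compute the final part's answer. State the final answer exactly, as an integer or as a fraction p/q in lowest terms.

Step 1: a(2) = 1*(-32) + 2*(-26) = -84; iterating: a(2)=-84, a(3)=-148, a(4)=-316, a(5)=-612, a(6)=-1244, a(7)=-2468, a(8)=-4956, a(9)=-9892, a(10)=-19804, a(11)=-39588, a(12)=-79196, a(13)=-158372, a(14)=-316764, a(15)=-633508, a(16)=-1267036; answer -1267036
Step 2: W1 = -1267036; m = -4; cross terms: (24*33 - 19*-14)=1058, (19*36 - -4*33)=816, (-4*-14 - 24*36)=-808; twice the area = |1066| = 1066; area = 533; answer 533
Step 3: W2 = 533; threaded value p + q = 534; w = 4944; 4944 = 2^4 * 3 * 103; number of divisors = (4+1) * (1+1) * (1+1) = 20; answer 20
Step 4: W3 = 20; d = 8; total draws C(14,2) = 91; favorable C(6,2) = 15; P = 15/91; answer 15/91

15/91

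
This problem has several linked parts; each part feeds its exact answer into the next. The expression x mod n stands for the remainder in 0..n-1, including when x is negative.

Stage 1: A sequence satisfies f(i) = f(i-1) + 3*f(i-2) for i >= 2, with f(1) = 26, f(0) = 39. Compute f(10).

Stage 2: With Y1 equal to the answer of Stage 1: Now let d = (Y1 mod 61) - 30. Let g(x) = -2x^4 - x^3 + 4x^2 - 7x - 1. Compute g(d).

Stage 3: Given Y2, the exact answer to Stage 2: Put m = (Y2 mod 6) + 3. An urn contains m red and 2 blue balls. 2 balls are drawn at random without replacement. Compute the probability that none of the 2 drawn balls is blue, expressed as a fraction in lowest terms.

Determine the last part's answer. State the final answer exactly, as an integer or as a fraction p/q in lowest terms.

28/45

Stage 1: f(2) = 1*(26) + 3*(39) = 143; iterating: f(2)=143, f(3)=221, f(4)=650, f(5)=1313, f(6)=3263, f(7)=7202, f(8)=16991, f(9)=38597, f(10)=89570; answer 89570
Stage 2: Y1 = 89570; d = -8; -2*(-8)^4 - 1*(-8)^3 + 4*(-8)^2 - 7*(-8)^1 - 1 = (-8192) + (512) + (256) + (56) + (-1) = -7369; answer -7369
Stage 3: Y2 = -7369; m = 8; total draws C(10,2) = 45; favorable C(8,2) = 28; P = 28/45; answer 28/45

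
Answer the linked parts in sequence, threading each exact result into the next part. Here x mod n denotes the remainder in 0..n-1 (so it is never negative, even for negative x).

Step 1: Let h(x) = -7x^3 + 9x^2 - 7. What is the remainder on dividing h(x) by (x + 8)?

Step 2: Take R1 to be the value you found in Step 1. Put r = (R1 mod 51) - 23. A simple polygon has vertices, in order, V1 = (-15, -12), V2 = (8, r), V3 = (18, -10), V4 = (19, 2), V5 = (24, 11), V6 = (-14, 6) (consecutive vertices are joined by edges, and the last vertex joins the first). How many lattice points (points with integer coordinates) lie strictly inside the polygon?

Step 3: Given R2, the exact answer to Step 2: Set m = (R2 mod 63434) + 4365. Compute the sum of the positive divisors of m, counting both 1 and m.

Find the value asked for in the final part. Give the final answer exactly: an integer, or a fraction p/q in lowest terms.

Step 1: remainder = value at the root: -7*(-8)^3 + 9*(-8)^2 - 7 = (3584) + (576) + (-7) = 4153; answer 4153
Step 2: R1 = 4153; r = -1; cross terms: (-15*-1 - 8*-12)=111, (8*-10 - 18*-1)=-62, (18*2 - 19*-10)=226, (19*11 - 24*2)=161, (24*6 - -14*11)=298, (-14*-12 - -15*6)=258; twice the area = |992| = 992; area = 496; boundary points = 1 + 1 + 1 + 1 + 1 + 1 = 6; strictly interior points = area - boundary/2 + 1 = 494; answer 494
Step 3: R2 = 494; m = 4859; 4859 = 43 * 113; sigma = (1 + 43) * (1 + 113) = 44 * 114 = 5016; answer 5016

5016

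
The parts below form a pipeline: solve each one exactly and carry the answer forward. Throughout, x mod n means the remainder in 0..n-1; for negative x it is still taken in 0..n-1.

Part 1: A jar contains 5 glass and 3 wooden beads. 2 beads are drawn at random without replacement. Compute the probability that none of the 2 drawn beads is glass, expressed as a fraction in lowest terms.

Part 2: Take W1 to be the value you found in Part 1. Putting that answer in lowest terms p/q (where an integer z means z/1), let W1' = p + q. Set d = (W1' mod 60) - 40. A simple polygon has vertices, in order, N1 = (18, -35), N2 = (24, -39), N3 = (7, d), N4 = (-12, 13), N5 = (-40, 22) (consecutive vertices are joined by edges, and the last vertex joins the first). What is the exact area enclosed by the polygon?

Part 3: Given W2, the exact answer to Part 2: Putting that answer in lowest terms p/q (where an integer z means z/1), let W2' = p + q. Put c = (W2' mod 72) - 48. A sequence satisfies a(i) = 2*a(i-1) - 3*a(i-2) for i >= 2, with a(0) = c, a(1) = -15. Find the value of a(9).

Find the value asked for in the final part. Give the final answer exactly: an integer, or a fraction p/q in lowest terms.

6969

Part 1: total draws C(8,2) = 28; favorable C(3,2) = 3; P = 3/28; answer 3/28
Part 2: W1 = 3/28; threaded value p + q = 31; d = -9; cross terms: (18*-39 - 24*-35)=138, (24*-9 - 7*-39)=57, (7*13 - -12*-9)=-17, (-12*22 - -40*13)=256, (-40*-35 - 18*22)=1004; twice the area = |1438| = 1438; area = 719; answer 719
Part 3: W2 = 719; threaded value p + q = 720; c = -48; a(2) = 2*(-15) - 3*(-48) = 114; iterating: a(2)=114, a(3)=273, a(4)=204, a(5)=-411, a(6)=-1434, a(7)=-1635, a(8)=1032, a(9)=6969; answer 6969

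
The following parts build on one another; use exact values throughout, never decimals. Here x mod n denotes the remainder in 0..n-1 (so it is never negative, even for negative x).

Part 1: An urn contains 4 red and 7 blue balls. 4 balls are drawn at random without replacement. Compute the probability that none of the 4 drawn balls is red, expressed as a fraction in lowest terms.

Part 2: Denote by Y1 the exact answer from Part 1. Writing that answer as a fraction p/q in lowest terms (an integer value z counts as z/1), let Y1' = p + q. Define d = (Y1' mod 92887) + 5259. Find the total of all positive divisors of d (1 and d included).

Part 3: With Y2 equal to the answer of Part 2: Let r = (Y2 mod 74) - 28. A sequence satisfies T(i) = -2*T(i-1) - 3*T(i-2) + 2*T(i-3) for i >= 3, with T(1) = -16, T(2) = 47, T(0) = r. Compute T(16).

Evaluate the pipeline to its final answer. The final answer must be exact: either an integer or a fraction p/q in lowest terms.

1100255

Part 1: total draws C(11,4) = 330; favorable C(7,4) = 35; P = 7/66; answer 7/66
Part 2: Y1 = 7/66; threaded value p + q = 73; d = 5332; 5332 = 2^2 * 31 * 43; sigma = (1 + 2 + 4) * (1 + 31) * (1 + 43) = 7 * 32 * 44 = 9856; answer 9856
Part 3: Y2 = 9856; r = -14; T(3) = -2*(47) - 3*(-16) + 2*(-14) = -74; iterating: T(3)=-74, T(4)=-25, T(5)=366, T(6)=-805, T(7)=462, T(8)=2223, T(9)=-7442, T(10)=9139, T(11)=8494, T(12)=-59289, T(13)=111374, T(14)=-27893, T(15)=-396914, T(16)=1100255; answer 1100255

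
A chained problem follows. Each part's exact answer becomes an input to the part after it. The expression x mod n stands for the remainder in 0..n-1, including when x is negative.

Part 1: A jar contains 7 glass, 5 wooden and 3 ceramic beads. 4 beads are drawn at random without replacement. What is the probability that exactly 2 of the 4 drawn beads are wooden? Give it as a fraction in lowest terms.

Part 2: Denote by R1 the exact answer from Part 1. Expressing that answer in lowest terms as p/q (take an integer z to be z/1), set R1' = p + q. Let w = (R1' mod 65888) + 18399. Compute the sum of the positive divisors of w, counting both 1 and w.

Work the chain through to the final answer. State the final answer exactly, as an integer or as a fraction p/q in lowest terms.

41760

Part 1: total draws C(15,4) = 1365; favorable C(5,2)*C(10,2) = 450; P = 30/91; answer 30/91
Part 2: R1 = 30/91; threaded value p + q = 121; w = 18520; 18520 = 2^3 * 5 * 463; sigma = (1 + 2 + 4 + 8) * (1 + 5) * (1 + 463) = 15 * 6 * 464 = 41760; answer 41760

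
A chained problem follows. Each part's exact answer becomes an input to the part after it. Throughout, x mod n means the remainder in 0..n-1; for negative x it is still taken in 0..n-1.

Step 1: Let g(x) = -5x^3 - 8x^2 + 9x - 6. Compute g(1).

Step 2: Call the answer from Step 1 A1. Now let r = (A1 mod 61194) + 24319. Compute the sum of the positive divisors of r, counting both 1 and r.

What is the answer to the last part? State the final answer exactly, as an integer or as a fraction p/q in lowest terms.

Step 1: -5*(1)^3 - 8*(1)^2 + 9*(1)^1 - 6 = (-5) + (-8) + (9) + (-6) = -10; answer -10
Step 2: A1 = -10; r = 85503; 85503 = 3 * 11 * 2591; sigma = (1 + 3) * (1 + 11) * (1 + 2591) = 4 * 12 * 2592 = 124416; answer 124416

124416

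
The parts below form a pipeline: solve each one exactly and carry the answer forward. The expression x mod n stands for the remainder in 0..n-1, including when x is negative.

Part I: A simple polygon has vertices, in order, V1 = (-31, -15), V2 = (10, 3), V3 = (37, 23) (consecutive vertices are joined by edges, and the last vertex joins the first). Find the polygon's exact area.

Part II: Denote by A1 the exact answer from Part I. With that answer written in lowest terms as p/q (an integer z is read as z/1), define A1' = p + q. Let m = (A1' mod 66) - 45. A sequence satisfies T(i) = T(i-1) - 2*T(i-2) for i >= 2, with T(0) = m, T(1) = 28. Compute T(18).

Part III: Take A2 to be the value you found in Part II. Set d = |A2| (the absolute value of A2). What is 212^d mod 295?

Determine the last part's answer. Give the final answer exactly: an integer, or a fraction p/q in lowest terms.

Part I: cross terms: (-31*3 - 10*-15)=57, (10*23 - 37*3)=119, (37*-15 - -31*23)=158; twice the area = |334| = 334; area = 167; answer 167
Part II: A1 = 167; threaded value p + q = 168; m = -9; T(2) = 1*(28) - 2*(-9) = 46; iterating: T(2)=46, T(3)=-10, T(4)=-102, T(5)=-82, T(6)=122, T(7)=286, T(8)=42, T(9)=-530, T(10)=-614, T(11)=446, T(12)=1674, T(13)=782, T(14)=-2566, T(15)=-4130, T(16)=1002, T(17)=9262, T(18)=7258; answer 7258
Part III: A2 = 7258; d = 7258; squarings mod 295: 212^1=212, 212^2=104, 212^4=196, 212^8=66, 212^16=226, 212^32=41, 212^64=206, 212^128=251, 212^256=166, 212^512=121, 212^1024=186, 212^2048=81, 212^4096=71; 212^7258 = 212^2 * 212^8 * 212^16 * 212^64 * 212^1024 * 212^2048 * 212^4096 = 184 (mod 295); answer 184

184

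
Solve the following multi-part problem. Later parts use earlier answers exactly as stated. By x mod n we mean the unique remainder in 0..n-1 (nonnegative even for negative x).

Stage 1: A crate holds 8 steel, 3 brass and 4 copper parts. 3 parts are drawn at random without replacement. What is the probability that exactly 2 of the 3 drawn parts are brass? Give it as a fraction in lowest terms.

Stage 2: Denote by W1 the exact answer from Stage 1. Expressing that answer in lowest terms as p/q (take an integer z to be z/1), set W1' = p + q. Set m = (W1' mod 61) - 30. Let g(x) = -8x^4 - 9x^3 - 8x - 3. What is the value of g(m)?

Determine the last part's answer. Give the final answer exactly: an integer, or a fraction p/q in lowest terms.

-4074168

Stage 1: total draws C(15,3) = 455; favorable C(3,2)*C(12,1) = 36; P = 36/455; answer 36/455
Stage 2: W1 = 36/455; threaded value p + q = 491; m = -27; -8*(-27)^4 - 9*(-27)^3 - 8*(-27)^1 - 3 = (-4251528) + (177147) + (216) + (-3) = -4074168; answer -4074168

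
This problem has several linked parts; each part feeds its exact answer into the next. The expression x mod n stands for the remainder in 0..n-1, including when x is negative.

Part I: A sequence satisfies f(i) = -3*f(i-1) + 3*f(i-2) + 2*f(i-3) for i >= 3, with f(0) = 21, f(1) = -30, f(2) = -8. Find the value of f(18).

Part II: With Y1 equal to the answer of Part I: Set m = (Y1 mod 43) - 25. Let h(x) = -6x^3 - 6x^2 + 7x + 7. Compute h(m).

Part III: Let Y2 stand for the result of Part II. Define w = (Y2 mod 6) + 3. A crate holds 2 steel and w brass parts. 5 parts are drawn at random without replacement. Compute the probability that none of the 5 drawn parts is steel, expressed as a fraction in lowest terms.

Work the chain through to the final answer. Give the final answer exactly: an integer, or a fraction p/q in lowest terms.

2/9

Part I: f(3) = -3*(-8) + 3*(-30) + 2*(21) = -24; iterating: f(3)=-24, f(4)=-12, f(5)=-52, f(6)=72, f(7)=-396, f(8)=1300, f(9)=-4944, f(10)=17940, f(11)=-66052, f(12)=242088, f(13)=-888540, f(14)=3259780, f(15)=-11960784, f(16)=43884612, f(17)=-161016628, f(18)=590782152; answer 590782152
Part II: Y1 = 590782152; m = 10; -6*(10)^3 - 6*(10)^2 + 7*(10)^1 + 7 = (-6000) + (-600) + (70) + (7) = -6523; answer -6523
Part III: Y2 = -6523; w = 8; total draws C(10,5) = 252; favorable C(8,5) = 56; P = 2/9; answer 2/9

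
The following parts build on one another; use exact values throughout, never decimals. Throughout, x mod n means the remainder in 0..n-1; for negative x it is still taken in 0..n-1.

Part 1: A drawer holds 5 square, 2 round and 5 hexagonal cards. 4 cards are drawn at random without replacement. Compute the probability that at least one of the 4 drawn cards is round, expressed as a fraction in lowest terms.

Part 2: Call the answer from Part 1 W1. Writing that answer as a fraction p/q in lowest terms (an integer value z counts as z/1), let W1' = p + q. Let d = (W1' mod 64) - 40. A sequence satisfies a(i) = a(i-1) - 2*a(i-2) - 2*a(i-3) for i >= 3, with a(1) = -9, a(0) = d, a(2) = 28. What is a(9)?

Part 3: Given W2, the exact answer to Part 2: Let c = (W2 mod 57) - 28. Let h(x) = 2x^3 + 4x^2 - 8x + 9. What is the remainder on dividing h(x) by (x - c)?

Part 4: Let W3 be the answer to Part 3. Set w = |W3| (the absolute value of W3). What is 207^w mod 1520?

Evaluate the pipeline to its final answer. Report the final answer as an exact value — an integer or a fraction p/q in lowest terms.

Part 1: total draws C(12,4) = 495; complement C(10,4) = 210; favorable 495 - 210 = 285; P = 19/33; answer 19/33
Part 2: W1 = 19/33; threaded value p + q = 52; d = 12; a(3) = 1*(28) - 2*(-9) - 2*(12) = 22; iterating: a(3)=22, a(4)=-16, a(5)=-116, a(6)=-128, a(7)=136, a(8)=624, a(9)=608; answer 608
Part 3: W2 = 608; c = 10; remainder = value at the root: 2*(10)^3 + 4*(10)^2 - 8*(10)^1 + 9 = (2000) + (400) + (-80) + (9) = 2329; answer 2329
Part 4: W3 = 2329; w = 2329; squarings mod 1520: 207^1=207, 207^2=289, 207^4=1441, 207^8=161, 207^16=81, 207^32=481, 207^64=321, 207^128=1201, 207^256=1441, 207^512=161, 207^1024=81, 207^2048=481; 207^2329 = 207^1 * 207^8 * 207^16 * 207^256 * 207^2048 = 1487 (mod 1520); answer 1487

1487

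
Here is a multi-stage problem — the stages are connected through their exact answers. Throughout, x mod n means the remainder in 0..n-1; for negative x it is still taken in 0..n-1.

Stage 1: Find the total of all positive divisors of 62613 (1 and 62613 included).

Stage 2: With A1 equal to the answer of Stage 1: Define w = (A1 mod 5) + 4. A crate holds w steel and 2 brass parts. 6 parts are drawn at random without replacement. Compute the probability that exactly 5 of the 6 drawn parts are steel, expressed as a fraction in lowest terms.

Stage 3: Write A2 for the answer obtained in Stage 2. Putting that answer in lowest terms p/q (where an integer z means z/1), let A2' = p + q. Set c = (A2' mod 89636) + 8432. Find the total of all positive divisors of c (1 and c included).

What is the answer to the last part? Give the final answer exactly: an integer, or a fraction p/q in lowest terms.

Stage 1: 62613 = 3^4 * 773; sigma = (1 + 3 + 9 + 27 + 81) * (1 + 773) = 121 * 774 = 93654; answer 93654
Stage 2: A1 = 93654; w = 8; total draws C(10,6) = 210; favorable C(8,5)*C(2,1) = 112; P = 8/15; answer 8/15
Stage 3: A2 = 8/15; threaded value p + q = 23; c = 8455; 8455 = 5 * 19 * 89; sigma = (1 + 5) * (1 + 19) * (1 + 89) = 6 * 20 * 90 = 10800; answer 10800

10800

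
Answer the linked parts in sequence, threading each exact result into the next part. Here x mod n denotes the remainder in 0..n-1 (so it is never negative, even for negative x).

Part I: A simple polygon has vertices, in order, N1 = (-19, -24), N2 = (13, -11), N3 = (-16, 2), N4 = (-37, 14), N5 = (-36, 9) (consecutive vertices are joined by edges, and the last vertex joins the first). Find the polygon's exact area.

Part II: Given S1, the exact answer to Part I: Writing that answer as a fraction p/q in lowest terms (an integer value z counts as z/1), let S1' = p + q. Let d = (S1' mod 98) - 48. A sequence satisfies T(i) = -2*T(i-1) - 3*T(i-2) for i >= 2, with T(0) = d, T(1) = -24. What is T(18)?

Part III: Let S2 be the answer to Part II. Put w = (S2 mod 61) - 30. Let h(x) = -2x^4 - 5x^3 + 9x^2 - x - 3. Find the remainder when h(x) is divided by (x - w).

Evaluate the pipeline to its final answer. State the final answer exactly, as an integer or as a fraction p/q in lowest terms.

Part I: cross terms: (-19*-11 - 13*-24)=521, (13*2 - -16*-11)=-150, (-16*14 - -37*2)=-150, (-37*9 - -36*14)=171, (-36*-24 - -19*9)=1035; twice the area = |1427| = 1427; area = 1427/2; answer 1427/2
Part II: S1 = 1427/2; threaded value p + q = 1429; d = 9; T(2) = -2*(-24) - 3*(9) = 21; iterating: T(2)=21, T(3)=30, T(4)=-123, T(5)=156, T(6)=57, T(7)=-582, T(8)=993, T(9)=-240, T(10)=-2499, T(11)=5718, T(12)=-3939, T(13)=-9276, T(14)=30369, T(15)=-32910, T(16)=-25287, T(17)=149304, T(18)=-222747; answer -222747
Part III: S2 = -222747; w = -5; remainder = value at the root: -2*(-5)^4 - 5*(-5)^3 + 9*(-5)^2 - 1*(-5)^1 - 3 = (-1250) + (625) + (225) + (5) + (-3) = -398; answer -398

-398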